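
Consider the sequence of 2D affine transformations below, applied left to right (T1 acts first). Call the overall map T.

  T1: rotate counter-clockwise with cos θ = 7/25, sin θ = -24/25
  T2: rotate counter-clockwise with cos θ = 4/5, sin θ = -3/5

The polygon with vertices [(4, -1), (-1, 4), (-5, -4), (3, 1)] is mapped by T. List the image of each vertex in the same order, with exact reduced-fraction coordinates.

T1 rotate counter-clockwise with cos θ = 7/25, sin θ = -24/25: (4, -1) → (4/25, -103/25); (-1, 4) → (89/25, 52/25); (-5, -4) → (-131/25, 92/25); (3, 1) → (9/5, -13/5)
T2 rotate counter-clockwise with cos θ = 4/5, sin θ = -3/5: (4/25, -103/25) → (-293/125, -424/125); (89/25, 52/25) → (512/125, -59/125); (-131/25, 92/25) → (-248/125, 761/125); (9/5, -13/5) → (-3/25, -79/25)

image vertices: (-293/125, -424/125), (512/125, -59/125), (-248/125, 761/125), (-3/25, -79/25)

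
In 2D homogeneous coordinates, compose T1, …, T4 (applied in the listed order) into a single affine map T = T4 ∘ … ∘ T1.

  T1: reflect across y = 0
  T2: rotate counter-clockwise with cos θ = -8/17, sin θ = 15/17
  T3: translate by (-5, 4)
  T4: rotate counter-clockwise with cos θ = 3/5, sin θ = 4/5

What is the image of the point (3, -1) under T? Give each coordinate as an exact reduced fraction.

T1 reflect across y = 0: (3, -1) → (3, 1)
T2 rotate counter-clockwise with cos θ = -8/17, sin θ = 15/17: (3, 1) → (-39/17, 37/17)
T3 translate by (-5, 4): (-39/17, 37/17) → (-124/17, 105/17)
T4 rotate counter-clockwise with cos θ = 3/5, sin θ = 4/5: (-124/17, 105/17) → (-792/85, -181/85)

T(p) = (-792/85, -181/85)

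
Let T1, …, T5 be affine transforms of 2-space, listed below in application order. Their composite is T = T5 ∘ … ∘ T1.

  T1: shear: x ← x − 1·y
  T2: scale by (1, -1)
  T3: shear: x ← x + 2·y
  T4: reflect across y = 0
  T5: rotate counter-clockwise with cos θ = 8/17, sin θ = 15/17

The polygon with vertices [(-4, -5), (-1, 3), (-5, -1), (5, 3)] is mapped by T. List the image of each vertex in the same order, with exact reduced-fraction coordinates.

image vertices: (163/17, 125/17), (-125/17, -126/17), (-1/17, -38/17), (-77/17, -36/17)

T1 shear: x ← x − 1·y: (-4, -5) → (1, -5); (-1, 3) → (-4, 3); (-5, -1) → (-4, -1); (5, 3) → (2, 3)
T2 scale by (1, -1): (1, -5) → (1, 5); (-4, 3) → (-4, -3); (-4, -1) → (-4, 1); (2, 3) → (2, -3)
T3 shear: x ← x + 2·y: (1, 5) → (11, 5); (-4, -3) → (-10, -3); (-4, 1) → (-2, 1); (2, -3) → (-4, -3)
T4 reflect across y = 0: (11, 5) → (11, -5); (-10, -3) → (-10, 3); (-2, 1) → (-2, -1); (-4, -3) → (-4, 3)
T5 rotate counter-clockwise with cos θ = 8/17, sin θ = 15/17: (11, -5) → (163/17, 125/17); (-10, 3) → (-125/17, -126/17); (-2, -1) → (-1/17, -38/17); (-4, 3) → (-77/17, -36/17)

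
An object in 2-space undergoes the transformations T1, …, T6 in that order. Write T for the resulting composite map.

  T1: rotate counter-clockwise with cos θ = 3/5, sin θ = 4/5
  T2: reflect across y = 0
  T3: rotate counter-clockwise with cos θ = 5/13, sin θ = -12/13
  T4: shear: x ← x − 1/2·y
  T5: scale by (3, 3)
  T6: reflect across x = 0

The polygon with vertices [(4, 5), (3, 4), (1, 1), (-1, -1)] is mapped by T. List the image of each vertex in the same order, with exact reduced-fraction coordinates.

T1 rotate counter-clockwise with cos θ = 3/5, sin θ = 4/5: (4, 5) → (-8/5, 31/5); (3, 4) → (-7/5, 24/5); (1, 1) → (-1/5, 7/5); (-1, -1) → (1/5, -7/5)
T2 reflect across y = 0: (-8/5, 31/5) → (-8/5, -31/5); (-7/5, 24/5) → (-7/5, -24/5); (-1/5, 7/5) → (-1/5, -7/5); (1/5, -7/5) → (1/5, 7/5)
T3 rotate counter-clockwise with cos θ = 5/13, sin θ = -12/13: (-8/5, -31/5) → (-412/65, -59/65); (-7/5, -24/5) → (-323/65, -36/65); (-1/5, -7/5) → (-89/65, -23/65); (1/5, 7/5) → (89/65, 23/65)
T4 shear: x ← x − 1/2·y: (-412/65, -59/65) → (-153/26, -59/65); (-323/65, -36/65) → (-61/13, -36/65); (-89/65, -23/65) → (-31/26, -23/65); (89/65, 23/65) → (31/26, 23/65)
T5 scale by (3, 3): (-153/26, -59/65) → (-459/26, -177/65); (-61/13, -36/65) → (-183/13, -108/65); (-31/26, -23/65) → (-93/26, -69/65); (31/26, 23/65) → (93/26, 69/65)
T6 reflect across x = 0: (-459/26, -177/65) → (459/26, -177/65); (-183/13, -108/65) → (183/13, -108/65); (-93/26, -69/65) → (93/26, -69/65); (93/26, 69/65) → (-93/26, 69/65)

image vertices: (459/26, -177/65), (183/13, -108/65), (93/26, -69/65), (-93/26, 69/65)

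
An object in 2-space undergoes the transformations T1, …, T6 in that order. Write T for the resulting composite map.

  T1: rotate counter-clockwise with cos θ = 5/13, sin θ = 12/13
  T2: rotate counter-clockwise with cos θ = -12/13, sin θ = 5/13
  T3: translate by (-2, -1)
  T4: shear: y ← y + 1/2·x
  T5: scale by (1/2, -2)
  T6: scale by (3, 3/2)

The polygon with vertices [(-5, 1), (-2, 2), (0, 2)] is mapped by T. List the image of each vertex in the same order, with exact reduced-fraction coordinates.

T1 rotate counter-clockwise with cos θ = 5/13, sin θ = 12/13: (-5, 1) → (-37/13, -55/13); (-2, 2) → (-34/13, -14/13); (0, 2) → (-24/13, 10/13)
T2 rotate counter-clockwise with cos θ = -12/13, sin θ = 5/13: (-37/13, -55/13) → (719/169, 475/169); (-34/13, -14/13) → (478/169, -2/169); (-24/13, 10/13) → (238/169, -240/169)
T3 translate by (-2, -1): (719/169, 475/169) → (381/169, 306/169); (478/169, -2/169) → (140/169, -171/169); (238/169, -240/169) → (-100/169, -409/169)
T4 shear: y ← y + 1/2·x: (381/169, 306/169) → (381/169, 993/338); (140/169, -171/169) → (140/169, -101/169); (-100/169, -409/169) → (-100/169, -459/169)
T5 scale by (1/2, -2): (381/169, 993/338) → (381/338, -993/169); (140/169, -101/169) → (70/169, 202/169); (-100/169, -459/169) → (-50/169, 918/169)
T6 scale by (3, 3/2): (381/338, -993/169) → (1143/338, -2979/338); (70/169, 202/169) → (210/169, 303/169); (-50/169, 918/169) → (-150/169, 1377/169)

image vertices: (1143/338, -2979/338), (210/169, 303/169), (-150/169, 1377/169)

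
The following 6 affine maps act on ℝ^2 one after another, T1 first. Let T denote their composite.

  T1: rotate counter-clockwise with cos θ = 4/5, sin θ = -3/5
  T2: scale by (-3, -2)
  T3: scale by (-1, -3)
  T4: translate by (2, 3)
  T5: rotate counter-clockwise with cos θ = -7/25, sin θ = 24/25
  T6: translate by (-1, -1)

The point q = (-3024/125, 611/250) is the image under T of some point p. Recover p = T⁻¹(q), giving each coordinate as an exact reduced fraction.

p = (1/4, 4)

T1 = [4/5 3/5 0; -3/5 4/5 0; 0 0 1]
T2·T1 = [-12/5 -9/5 0; 6/5 -8/5 0; 0 0 1]
T3·…·T1 = [12/5 9/5 0; -18/5 24/5 0; 0 0 1]
T4·…·T1 = [12/5 9/5 2; -18/5 24/5 3; 0 0 1]
T5·…·T1 = [348/125 -639/125 -86/25; 414/125 48/125 27/25; 0 0 1]
T6·…·T1 = [348/125 -639/125 -111/25; 414/125 48/125 2/25; 0 0 1]
det M = 18; M⁻¹ = [8/375 71/250 9/125; -23/125 58/375 -311/375; 0 0 1]
M⁻¹ · (-3024/125, 611/250)ᵀ = (1/4, 4)ᵀ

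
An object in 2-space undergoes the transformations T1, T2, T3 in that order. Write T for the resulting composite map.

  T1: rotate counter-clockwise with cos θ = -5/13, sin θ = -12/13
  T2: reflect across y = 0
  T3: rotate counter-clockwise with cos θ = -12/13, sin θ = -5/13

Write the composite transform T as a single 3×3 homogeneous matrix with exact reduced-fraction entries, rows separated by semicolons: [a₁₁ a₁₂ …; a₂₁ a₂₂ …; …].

T = [120/169 -119/169 0; -119/169 -120/169 0; 0 0 1]

T1 = [-5/13 12/13 0; -12/13 -5/13 0; 0 0 1]
T2·T1 = [-5/13 12/13 0; 12/13 5/13 0; 0 0 1]
T3·…·T1 = [120/169 -119/169 0; -119/169 -120/169 0; 0 0 1]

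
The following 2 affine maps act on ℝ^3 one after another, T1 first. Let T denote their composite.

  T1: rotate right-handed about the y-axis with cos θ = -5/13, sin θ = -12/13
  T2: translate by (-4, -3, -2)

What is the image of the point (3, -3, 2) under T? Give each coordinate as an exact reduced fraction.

T(p) = (-7, -6, 0)

T1 rotate right-handed about the y-axis with cos θ = -5/13, sin θ = -12/13: (3, -3, 2) → (-3, -3, 2)
T2 translate by (-4, -3, -2): (-3, -3, 2) → (-7, -6, 0)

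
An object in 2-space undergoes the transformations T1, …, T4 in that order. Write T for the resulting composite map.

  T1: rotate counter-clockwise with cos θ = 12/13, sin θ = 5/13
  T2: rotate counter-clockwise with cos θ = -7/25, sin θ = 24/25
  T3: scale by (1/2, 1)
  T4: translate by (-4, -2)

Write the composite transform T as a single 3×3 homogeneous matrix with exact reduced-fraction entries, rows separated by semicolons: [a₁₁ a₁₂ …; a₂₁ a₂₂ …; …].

T = [-102/325 -253/650 -4; 253/325 -204/325 -2; 0 0 1]

T1 = [12/13 -5/13 0; 5/13 12/13 0; 0 0 1]
T2·T1 = [-204/325 -253/325 0; 253/325 -204/325 0; 0 0 1]
T3·…·T1 = [-102/325 -253/650 0; 253/325 -204/325 0; 0 0 1]
T4·…·T1 = [-102/325 -253/650 -4; 253/325 -204/325 -2; 0 0 1]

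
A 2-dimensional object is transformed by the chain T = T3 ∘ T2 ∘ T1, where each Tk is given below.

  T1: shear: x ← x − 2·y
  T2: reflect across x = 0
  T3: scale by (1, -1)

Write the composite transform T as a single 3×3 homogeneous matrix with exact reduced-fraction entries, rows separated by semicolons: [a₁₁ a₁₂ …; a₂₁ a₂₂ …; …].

T1 = [1 -2 0; 0 1 0; 0 0 1]
T2·T1 = [-1 2 0; 0 1 0; 0 0 1]
T3·…·T1 = [-1 2 0; 0 -1 0; 0 0 1]

T = [-1 2 0; 0 -1 0; 0 0 1]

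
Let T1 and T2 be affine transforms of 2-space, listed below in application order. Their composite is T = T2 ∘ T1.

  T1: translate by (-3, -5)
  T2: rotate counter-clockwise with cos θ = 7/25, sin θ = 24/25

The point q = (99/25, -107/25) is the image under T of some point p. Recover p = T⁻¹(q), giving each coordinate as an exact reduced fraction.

T1 = [1 0 -3; 0 1 -5; 0 0 1]
T2·T1 = [7/25 -24/25 99/25; 24/25 7/25 -107/25; 0 0 1]
det M = 1; M⁻¹ = [7/25 24/25 3; -24/25 7/25 5; 0 0 1]
M⁻¹ · (99/25, -107/25)ᵀ = (0, 0)ᵀ

p = (0, 0)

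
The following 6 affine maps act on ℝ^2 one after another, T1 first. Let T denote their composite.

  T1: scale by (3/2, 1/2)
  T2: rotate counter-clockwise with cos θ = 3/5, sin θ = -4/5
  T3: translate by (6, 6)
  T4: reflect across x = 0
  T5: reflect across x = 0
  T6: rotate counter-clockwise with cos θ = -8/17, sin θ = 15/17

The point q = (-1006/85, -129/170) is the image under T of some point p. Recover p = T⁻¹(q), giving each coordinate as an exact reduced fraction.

T1 = [3/2 0 0; 0 1/2 0; 0 0 1]
T2·T1 = [9/10 2/5 0; -6/5 3/10 0; 0 0 1]
T3·…·T1 = [9/10 2/5 6; -6/5 3/10 6; 0 0 1]
T4·…·T1 = [-9/10 -2/5 -6; -6/5 3/10 6; 0 0 1]
T5·…·T1 = [9/10 2/5 6; -6/5 3/10 6; 0 0 1]
T6·…·T1 = [54/85 -77/170 -138/17; 231/170 18/85 42/17; 0 0 1]
det M = 3/4; M⁻¹ = [24/85 154/255 4/5; -154/85 72/85 -84/5; 0 0 1]
M⁻¹ · (-1006/85, -129/170)ᵀ = (-3, 4)ᵀ

p = (-3, 4)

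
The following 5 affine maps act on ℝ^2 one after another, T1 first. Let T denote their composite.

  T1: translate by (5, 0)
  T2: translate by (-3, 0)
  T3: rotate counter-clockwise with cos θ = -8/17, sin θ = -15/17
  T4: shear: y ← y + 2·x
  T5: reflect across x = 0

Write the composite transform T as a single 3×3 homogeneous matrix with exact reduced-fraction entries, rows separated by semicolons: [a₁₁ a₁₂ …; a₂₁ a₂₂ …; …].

T = [8/17 -15/17 16/17; -31/17 22/17 -62/17; 0 0 1]

T1 = [1 0 5; 0 1 0; 0 0 1]
T2·T1 = [1 0 2; 0 1 0; 0 0 1]
T3·…·T1 = [-8/17 15/17 -16/17; -15/17 -8/17 -30/17; 0 0 1]
T4·…·T1 = [-8/17 15/17 -16/17; -31/17 22/17 -62/17; 0 0 1]
T5·…·T1 = [8/17 -15/17 16/17; -31/17 22/17 -62/17; 0 0 1]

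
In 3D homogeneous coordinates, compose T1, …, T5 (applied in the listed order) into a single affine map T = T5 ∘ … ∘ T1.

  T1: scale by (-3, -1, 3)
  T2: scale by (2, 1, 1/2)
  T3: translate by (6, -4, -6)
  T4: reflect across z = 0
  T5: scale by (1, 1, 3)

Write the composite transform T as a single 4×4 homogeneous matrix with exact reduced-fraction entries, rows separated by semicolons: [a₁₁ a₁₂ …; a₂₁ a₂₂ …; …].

T = [-6 0 0 6; 0 -1 0 -4; 0 0 -9/2 18; 0 0 0 1]

T1 = [-3 0 0 0; 0 -1 0 0; 0 0 3 0; 0 0 0 1]
T2·T1 = [-6 0 0 0; 0 -1 0 0; 0 0 3/2 0; 0 0 0 1]
T3·…·T1 = [-6 0 0 6; 0 -1 0 -4; 0 0 3/2 -6; 0 0 0 1]
T4·…·T1 = [-6 0 0 6; 0 -1 0 -4; 0 0 -3/2 6; 0 0 0 1]
T5·…·T1 = [-6 0 0 6; 0 -1 0 -4; 0 0 -9/2 18; 0 0 0 1]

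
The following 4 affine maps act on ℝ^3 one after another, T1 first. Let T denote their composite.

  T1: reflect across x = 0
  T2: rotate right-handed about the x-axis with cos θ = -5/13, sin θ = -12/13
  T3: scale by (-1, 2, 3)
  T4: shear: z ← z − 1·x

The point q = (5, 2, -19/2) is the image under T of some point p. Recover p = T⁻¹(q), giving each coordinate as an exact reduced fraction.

T1 = [-1 0 0 0; 0 1 0 0; 0 0 1 0; 0 0 0 1]
T2·T1 = [-1 0 0 0; 0 -5/13 12/13 0; 0 -12/13 -5/13 0; 0 0 0 1]
T3·…·T1 = [1 0 0 0; 0 -10/13 24/13 0; 0 -36/13 -15/13 0; 0 0 0 1]
T4·…·T1 = [1 0 0 0; 0 -10/13 24/13 0; -1 -36/13 -15/13 0; 0 0 0 1]
det M = 6; M⁻¹ = [1 0 0 0; -4/13 -5/26 -4/13 0; -5/39 6/13 -5/39 0; 0 0 0 1]
M⁻¹ · (5, 2, -19/2)ᵀ = (5, 1, 3/2)ᵀ

p = (5, 1, 3/2)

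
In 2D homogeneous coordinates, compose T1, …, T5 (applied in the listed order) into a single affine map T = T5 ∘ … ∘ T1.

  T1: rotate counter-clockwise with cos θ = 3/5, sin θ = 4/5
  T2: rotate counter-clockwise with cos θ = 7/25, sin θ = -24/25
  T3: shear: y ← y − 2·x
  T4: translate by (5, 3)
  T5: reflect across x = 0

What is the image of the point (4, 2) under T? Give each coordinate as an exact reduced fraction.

T1 rotate counter-clockwise with cos θ = 3/5, sin θ = 4/5: (4, 2) → (4/5, 22/5)
T2 rotate counter-clockwise with cos θ = 7/25, sin θ = -24/25: (4/5, 22/5) → (556/125, 58/125)
T3 shear: y ← y − 2·x: (556/125, 58/125) → (556/125, -1054/125)
T4 translate by (5, 3): (556/125, -1054/125) → (1181/125, -679/125)
T5 reflect across x = 0: (1181/125, -679/125) → (-1181/125, -679/125)

T(p) = (-1181/125, -679/125)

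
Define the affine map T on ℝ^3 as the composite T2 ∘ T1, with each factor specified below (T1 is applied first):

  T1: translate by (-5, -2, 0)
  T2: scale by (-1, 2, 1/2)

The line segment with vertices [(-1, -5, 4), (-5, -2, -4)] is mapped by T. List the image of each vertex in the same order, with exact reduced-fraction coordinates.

image vertices: (6, -14, 2), (10, -8, -2)

T1 translate by (-5, -2, 0): (-1, -5, 4) → (-6, -7, 4); (-5, -2, -4) → (-10, -4, -4)
T2 scale by (-1, 2, 1/2): (-6, -7, 4) → (6, -14, 2); (-10, -4, -4) → (10, -8, -2)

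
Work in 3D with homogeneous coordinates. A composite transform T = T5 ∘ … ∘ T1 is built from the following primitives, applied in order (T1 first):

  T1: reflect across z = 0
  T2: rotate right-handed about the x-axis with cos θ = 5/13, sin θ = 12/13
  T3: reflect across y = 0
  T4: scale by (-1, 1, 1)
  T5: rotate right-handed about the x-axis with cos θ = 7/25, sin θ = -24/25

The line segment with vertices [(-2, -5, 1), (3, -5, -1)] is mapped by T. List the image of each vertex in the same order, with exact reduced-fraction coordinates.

image vertices: (2, -113/25, -59/25), (-3, -1061/325, -1273/325)

T1 reflect across z = 0: (-2, -5, 1) → (-2, -5, -1); (3, -5, -1) → (3, -5, 1)
T2 rotate right-handed about the x-axis with cos θ = 5/13, sin θ = 12/13: (-2, -5, -1) → (-2, -1, -5); (3, -5, 1) → (3, -37/13, -55/13)
T3 reflect across y = 0: (-2, -1, -5) → (-2, 1, -5); (3, -37/13, -55/13) → (3, 37/13, -55/13)
T4 scale by (-1, 1, 1): (-2, 1, -5) → (2, 1, -5); (3, 37/13, -55/13) → (-3, 37/13, -55/13)
T5 rotate right-handed about the x-axis with cos θ = 7/25, sin θ = -24/25: (2, 1, -5) → (2, -113/25, -59/25); (-3, 37/13, -55/13) → (-3, -1061/325, -1273/325)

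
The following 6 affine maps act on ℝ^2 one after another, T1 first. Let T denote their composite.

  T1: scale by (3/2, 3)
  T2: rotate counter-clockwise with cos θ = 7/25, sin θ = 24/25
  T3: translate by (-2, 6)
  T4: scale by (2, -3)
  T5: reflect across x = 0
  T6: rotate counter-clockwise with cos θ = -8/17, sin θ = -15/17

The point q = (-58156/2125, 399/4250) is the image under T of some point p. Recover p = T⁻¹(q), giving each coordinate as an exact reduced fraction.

p = (1/2, 8/5)

T1 = [3/2 0 0; 0 3 0; 0 0 1]
T2·T1 = [21/50 -72/25 0; 36/25 21/25 0; 0 0 1]
T3·…·T1 = [21/50 -72/25 -2; 36/25 21/25 6; 0 0 1]
T4·…·T1 = [21/25 -144/25 -4; -108/25 -63/25 -18; 0 0 1]
T5·…·T1 = [-21/25 144/25 4; -108/25 -63/25 -18; 0 0 1]
T6·…·T1 = [-1452/425 -2097/425 -302/17; 1179/425 -1656/425 84/17; 0 0 1]
det M = 27; M⁻¹ = [-184/1275 233/1275 -52/15; -131/1275 -484/3825 -6/5; 0 0 1]
M⁻¹ · (-58156/2125, 399/4250)ᵀ = (1/2, 8/5)ᵀ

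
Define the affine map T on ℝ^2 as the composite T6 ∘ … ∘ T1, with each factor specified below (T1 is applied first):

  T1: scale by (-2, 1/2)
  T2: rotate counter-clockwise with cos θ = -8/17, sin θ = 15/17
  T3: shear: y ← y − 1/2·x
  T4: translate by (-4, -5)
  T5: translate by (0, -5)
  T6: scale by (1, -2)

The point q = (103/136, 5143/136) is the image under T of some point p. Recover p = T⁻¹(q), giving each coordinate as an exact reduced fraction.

p = (4, -9/4)

T1 = [-2 0 0; 0 1/2 0; 0 0 1]
T2·T1 = [16/17 -15/34 0; -30/17 -4/17 0; 0 0 1]
T3·…·T1 = [16/17 -15/34 0; -38/17 -1/68 0; 0 0 1]
T4·…·T1 = [16/17 -15/34 -4; -38/17 -1/68 -5; 0 0 1]
T5·…·T1 = [16/17 -15/34 -4; -38/17 -1/68 -10; 0 0 1]
T6·…·T1 = [16/17 -15/34 -4; 76/17 1/34 20; 0 0 1]
det M = 2; M⁻¹ = [1/68 15/68 -74/17; -38/17 8/17 -312/17; 0 0 1]
M⁻¹ · (103/136, 5143/136)ᵀ = (4, -9/4)ᵀ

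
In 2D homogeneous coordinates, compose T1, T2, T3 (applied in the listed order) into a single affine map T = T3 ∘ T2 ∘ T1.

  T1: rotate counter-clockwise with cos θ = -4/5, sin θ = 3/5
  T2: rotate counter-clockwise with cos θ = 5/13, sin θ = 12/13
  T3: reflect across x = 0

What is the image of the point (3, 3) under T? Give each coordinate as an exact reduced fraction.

T1 rotate counter-clockwise with cos θ = -4/5, sin θ = 3/5: (3, 3) → (-21/5, -3/5)
T2 rotate counter-clockwise with cos θ = 5/13, sin θ = 12/13: (-21/5, -3/5) → (-69/65, -267/65)
T3 reflect across x = 0: (-69/65, -267/65) → (69/65, -267/65)

T(p) = (69/65, -267/65)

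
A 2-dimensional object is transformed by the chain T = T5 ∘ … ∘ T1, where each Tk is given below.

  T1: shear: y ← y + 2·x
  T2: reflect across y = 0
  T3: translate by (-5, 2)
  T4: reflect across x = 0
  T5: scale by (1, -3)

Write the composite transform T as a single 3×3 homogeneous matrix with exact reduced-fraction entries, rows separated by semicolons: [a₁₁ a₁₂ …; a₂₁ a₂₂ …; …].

T = [-1 0 5; 6 3 -6; 0 0 1]

T1 = [1 0 0; 2 1 0; 0 0 1]
T2·T1 = [1 0 0; -2 -1 0; 0 0 1]
T3·…·T1 = [1 0 -5; -2 -1 2; 0 0 1]
T4·…·T1 = [-1 0 5; -2 -1 2; 0 0 1]
T5·…·T1 = [-1 0 5; 6 3 -6; 0 0 1]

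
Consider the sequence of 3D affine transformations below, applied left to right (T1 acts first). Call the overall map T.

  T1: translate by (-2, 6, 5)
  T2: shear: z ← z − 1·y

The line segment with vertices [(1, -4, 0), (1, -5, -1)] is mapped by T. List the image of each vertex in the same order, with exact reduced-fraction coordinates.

image vertices: (-1, 2, 3), (-1, 1, 3)

T1 translate by (-2, 6, 5): (1, -4, 0) → (-1, 2, 5); (1, -5, -1) → (-1, 1, 4)
T2 shear: z ← z − 1·y: (-1, 2, 5) → (-1, 2, 3); (-1, 1, 4) → (-1, 1, 3)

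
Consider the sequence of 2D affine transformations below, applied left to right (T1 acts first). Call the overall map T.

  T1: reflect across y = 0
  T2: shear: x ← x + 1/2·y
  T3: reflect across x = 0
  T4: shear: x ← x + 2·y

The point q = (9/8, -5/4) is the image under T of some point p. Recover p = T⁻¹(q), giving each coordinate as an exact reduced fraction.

p = (-3, 5/4)

T1 = [1 0 0; 0 -1 0; 0 0 1]
T2·T1 = [1 -1/2 0; 0 -1 0; 0 0 1]
T3·…·T1 = [-1 1/2 0; 0 -1 0; 0 0 1]
T4·…·T1 = [-1 -3/2 0; 0 -1 0; 0 0 1]
det M = 1; M⁻¹ = [-1 3/2 0; 0 -1 0; 0 0 1]
M⁻¹ · (9/8, -5/4)ᵀ = (-3, 5/4)ᵀ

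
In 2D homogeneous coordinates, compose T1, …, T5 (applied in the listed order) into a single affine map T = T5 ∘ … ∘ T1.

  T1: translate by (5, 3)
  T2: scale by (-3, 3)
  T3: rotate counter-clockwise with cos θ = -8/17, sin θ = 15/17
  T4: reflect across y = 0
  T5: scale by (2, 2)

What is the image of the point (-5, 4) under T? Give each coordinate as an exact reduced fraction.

T(p) = (-630/17, 336/17)

T1 translate by (5, 3): (-5, 4) → (0, 7)
T2 scale by (-3, 3): (0, 7) → (0, 21)
T3 rotate counter-clockwise with cos θ = -8/17, sin θ = 15/17: (0, 21) → (-315/17, -168/17)
T4 reflect across y = 0: (-315/17, -168/17) → (-315/17, 168/17)
T5 scale by (2, 2): (-315/17, 168/17) → (-630/17, 336/17)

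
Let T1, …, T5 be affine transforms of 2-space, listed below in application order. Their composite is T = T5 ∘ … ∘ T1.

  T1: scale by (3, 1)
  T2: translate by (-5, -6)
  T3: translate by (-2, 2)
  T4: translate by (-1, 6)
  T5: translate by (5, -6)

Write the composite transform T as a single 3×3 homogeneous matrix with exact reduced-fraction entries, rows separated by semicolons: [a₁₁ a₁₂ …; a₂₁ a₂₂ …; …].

T1 = [3 0 0; 0 1 0; 0 0 1]
T2·T1 = [3 0 -5; 0 1 -6; 0 0 1]
T3·…·T1 = [3 0 -7; 0 1 -4; 0 0 1]
T4·…·T1 = [3 0 -8; 0 1 2; 0 0 1]
T5·…·T1 = [3 0 -3; 0 1 -4; 0 0 1]

T = [3 0 -3; 0 1 -4; 0 0 1]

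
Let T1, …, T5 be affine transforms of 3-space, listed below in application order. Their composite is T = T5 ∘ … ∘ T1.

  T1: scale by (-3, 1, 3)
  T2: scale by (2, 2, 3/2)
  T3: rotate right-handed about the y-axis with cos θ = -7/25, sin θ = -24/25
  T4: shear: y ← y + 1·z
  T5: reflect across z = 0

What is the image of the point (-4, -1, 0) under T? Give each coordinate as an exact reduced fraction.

T1 scale by (-3, 1, 3): (-4, -1, 0) → (12, -1, 0)
T2 scale by (2, 2, 3/2): (12, -1, 0) → (24, -2, 0)
T3 rotate right-handed about the y-axis with cos θ = -7/25, sin θ = -24/25: (24, -2, 0) → (-168/25, -2, 576/25)
T4 shear: y ← y + 1·z: (-168/25, -2, 576/25) → (-168/25, 526/25, 576/25)
T5 reflect across z = 0: (-168/25, 526/25, 576/25) → (-168/25, 526/25, -576/25)

T(p) = (-168/25, 526/25, -576/25)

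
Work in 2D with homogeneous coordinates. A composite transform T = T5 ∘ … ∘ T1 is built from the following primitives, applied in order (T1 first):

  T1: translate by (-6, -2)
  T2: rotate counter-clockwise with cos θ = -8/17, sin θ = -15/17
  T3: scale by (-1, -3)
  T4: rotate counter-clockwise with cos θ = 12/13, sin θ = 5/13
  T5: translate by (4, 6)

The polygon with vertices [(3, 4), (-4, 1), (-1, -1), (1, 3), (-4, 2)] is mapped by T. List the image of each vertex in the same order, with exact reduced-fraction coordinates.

image vertices: (671/221, 12/221), (2474/221, -4687/221), (2687/221, -3373/221), (1229/221, -1361/221), (2174/221, -4474/221)

T1 translate by (-6, -2): (3, 4) → (-3, 2); (-4, 1) → (-10, -1); (-1, -1) → (-7, -3); (1, 3) → (-5, 1); (-4, 2) → (-10, 0)
T2 rotate counter-clockwise with cos θ = -8/17, sin θ = -15/17: (-3, 2) → (54/17, 29/17); (-10, -1) → (65/17, 158/17); (-7, -3) → (11/17, 129/17); (-5, 1) → (55/17, 67/17); (-10, 0) → (80/17, 150/17)
T3 scale by (-1, -3): (54/17, 29/17) → (-54/17, -87/17); (65/17, 158/17) → (-65/17, -474/17); (11/17, 129/17) → (-11/17, -387/17); (55/17, 67/17) → (-55/17, -201/17); (80/17, 150/17) → (-80/17, -450/17)
T4 rotate counter-clockwise with cos θ = 12/13, sin θ = 5/13: (-54/17, -87/17) → (-213/221, -1314/221); (-65/17, -474/17) → (1590/221, -6013/221); (-11/17, -387/17) → (1803/221, -4699/221); (-55/17, -201/17) → (345/221, -2687/221); (-80/17, -450/17) → (1290/221, -5800/221)
T5 translate by (4, 6): (-213/221, -1314/221) → (671/221, 12/221); (1590/221, -6013/221) → (2474/221, -4687/221); (1803/221, -4699/221) → (2687/221, -3373/221); (345/221, -2687/221) → (1229/221, -1361/221); (1290/221, -5800/221) → (2174/221, -4474/221)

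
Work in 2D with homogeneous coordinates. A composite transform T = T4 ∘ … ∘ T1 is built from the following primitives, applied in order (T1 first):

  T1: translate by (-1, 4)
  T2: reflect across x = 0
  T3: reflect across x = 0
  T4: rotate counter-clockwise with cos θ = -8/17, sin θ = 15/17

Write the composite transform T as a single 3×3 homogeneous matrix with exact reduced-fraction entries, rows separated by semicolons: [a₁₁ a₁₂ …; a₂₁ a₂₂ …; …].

T = [-8/17 -15/17 -52/17; 15/17 -8/17 -47/17; 0 0 1]

T1 = [1 0 -1; 0 1 4; 0 0 1]
T2·T1 = [-1 0 1; 0 1 4; 0 0 1]
T3·…·T1 = [1 0 -1; 0 1 4; 0 0 1]
T4·…·T1 = [-8/17 -15/17 -52/17; 15/17 -8/17 -47/17; 0 0 1]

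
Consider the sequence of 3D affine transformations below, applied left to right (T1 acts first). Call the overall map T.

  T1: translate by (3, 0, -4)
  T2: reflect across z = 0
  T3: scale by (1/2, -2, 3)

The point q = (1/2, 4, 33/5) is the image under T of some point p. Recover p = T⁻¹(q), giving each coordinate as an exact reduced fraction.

T1 = [1 0 0 3; 0 1 0 0; 0 0 1 -4; 0 0 0 1]
T2·T1 = [1 0 0 3; 0 1 0 0; 0 0 -1 4; 0 0 0 1]
T3·…·T1 = [1/2 0 0 3/2; 0 -2 0 0; 0 0 -3 12; 0 0 0 1]
det M = 3; M⁻¹ = [2 0 0 -3; 0 -1/2 0 0; 0 0 -1/3 4; 0 0 0 1]
M⁻¹ · (1/2, 4, 33/5)ᵀ = (-2, -2, 9/5)ᵀ

p = (-2, -2, 9/5)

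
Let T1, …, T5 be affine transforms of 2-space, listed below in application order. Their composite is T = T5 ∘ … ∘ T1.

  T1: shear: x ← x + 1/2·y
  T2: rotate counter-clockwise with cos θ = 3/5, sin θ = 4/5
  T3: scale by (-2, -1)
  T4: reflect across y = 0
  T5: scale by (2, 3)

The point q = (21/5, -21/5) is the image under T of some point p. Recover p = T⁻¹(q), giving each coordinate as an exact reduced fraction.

T1 = [1 1/2 0; 0 1 0; 0 0 1]
T2·T1 = [3/5 -1/2 0; 4/5 1 0; 0 0 1]
T3·…·T1 = [-6/5 1 0; -4/5 -1 0; 0 0 1]
T4·…·T1 = [-6/5 1 0; 4/5 1 0; 0 0 1]
T5·…·T1 = [-12/5 2 0; 12/5 3 0; 0 0 1]
det M = -12; M⁻¹ = [-1/4 1/6 0; 1/5 1/5 0; 0 0 1]
M⁻¹ · (21/5, -21/5)ᵀ = (-7/4, 0)ᵀ

p = (-7/4, 0)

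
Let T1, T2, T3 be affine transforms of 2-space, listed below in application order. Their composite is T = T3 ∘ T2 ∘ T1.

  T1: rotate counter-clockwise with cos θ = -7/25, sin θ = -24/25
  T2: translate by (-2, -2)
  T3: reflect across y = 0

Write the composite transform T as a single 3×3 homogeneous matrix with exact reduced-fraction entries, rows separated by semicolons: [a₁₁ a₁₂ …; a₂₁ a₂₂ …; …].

T1 = [-7/25 24/25 0; -24/25 -7/25 0; 0 0 1]
T2·T1 = [-7/25 24/25 -2; -24/25 -7/25 -2; 0 0 1]
T3·…·T1 = [-7/25 24/25 -2; 24/25 7/25 2; 0 0 1]

T = [-7/25 24/25 -2; 24/25 7/25 2; 0 0 1]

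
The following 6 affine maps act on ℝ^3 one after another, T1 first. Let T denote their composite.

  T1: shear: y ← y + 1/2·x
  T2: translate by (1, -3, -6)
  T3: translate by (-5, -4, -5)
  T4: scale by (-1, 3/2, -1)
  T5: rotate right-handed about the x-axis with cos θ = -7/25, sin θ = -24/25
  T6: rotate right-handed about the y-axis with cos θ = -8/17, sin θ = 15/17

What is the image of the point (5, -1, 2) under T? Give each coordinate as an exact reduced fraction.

T1 shear: y ← y + 1/2·x: (5, -1, 2) → (5, 3/2, 2)
T2 translate by (1, -3, -6): (5, 3/2, 2) → (6, -3/2, -4)
T3 translate by (-5, -4, -5): (6, -3/2, -4) → (1, -11/2, -9)
T4 scale by (-1, 3/2, -1): (1, -11/2, -9) → (-1, -33/4, 9)
T5 rotate right-handed about the x-axis with cos θ = -7/25, sin θ = -24/25: (-1, -33/4, 9) → (-1, 219/20, 27/5)
T6 rotate right-handed about the y-axis with cos θ = -8/17, sin θ = 15/17: (-1, 219/20, 27/5) → (89/17, 219/20, -141/85)

T(p) = (89/17, 219/20, -141/85)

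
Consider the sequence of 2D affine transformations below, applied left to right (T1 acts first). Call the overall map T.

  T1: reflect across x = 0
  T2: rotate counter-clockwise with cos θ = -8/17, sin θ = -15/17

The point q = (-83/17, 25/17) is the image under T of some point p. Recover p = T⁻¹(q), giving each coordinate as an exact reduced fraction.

p = (-1, -5)

T1 = [-1 0 0; 0 1 0; 0 0 1]
T2·T1 = [8/17 15/17 0; 15/17 -8/17 0; 0 0 1]
det M = -1; M⁻¹ = [8/17 15/17 0; 15/17 -8/17 0; 0 0 1]
M⁻¹ · (-83/17, 25/17)ᵀ = (-1, -5)ᵀ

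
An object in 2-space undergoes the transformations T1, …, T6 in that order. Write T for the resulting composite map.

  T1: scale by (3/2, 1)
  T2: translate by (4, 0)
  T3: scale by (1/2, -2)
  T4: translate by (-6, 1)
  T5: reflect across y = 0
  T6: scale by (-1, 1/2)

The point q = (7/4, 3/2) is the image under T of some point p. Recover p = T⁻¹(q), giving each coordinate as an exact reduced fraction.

p = (3, 2)

T1 = [3/2 0 0; 0 1 0; 0 0 1]
T2·T1 = [3/2 0 4; 0 1 0; 0 0 1]
T3·…·T1 = [3/4 0 2; 0 -2 0; 0 0 1]
T4·…·T1 = [3/4 0 -4; 0 -2 1; 0 0 1]
T5·…·T1 = [3/4 0 -4; 0 2 -1; 0 0 1]
T6·…·T1 = [-3/4 0 4; 0 1 -1/2; 0 0 1]
det M = -3/4; M⁻¹ = [-4/3 0 16/3; 0 1 1/2; 0 0 1]
M⁻¹ · (7/4, 3/2)ᵀ = (3, 2)ᵀ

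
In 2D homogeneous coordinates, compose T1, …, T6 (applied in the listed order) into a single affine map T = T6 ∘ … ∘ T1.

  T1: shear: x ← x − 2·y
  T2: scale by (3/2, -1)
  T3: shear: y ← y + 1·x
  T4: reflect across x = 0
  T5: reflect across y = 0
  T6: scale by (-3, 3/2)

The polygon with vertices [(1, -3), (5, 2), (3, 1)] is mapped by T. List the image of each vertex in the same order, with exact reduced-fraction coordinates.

image vertices: (63/2, -81/4), (9/2, 3/4), (9/2, -3/4)

T1 shear: x ← x − 2·y: (1, -3) → (7, -3); (5, 2) → (1, 2); (3, 1) → (1, 1)
T2 scale by (3/2, -1): (7, -3) → (21/2, 3); (1, 2) → (3/2, -2); (1, 1) → (3/2, -1)
T3 shear: y ← y + 1·x: (21/2, 3) → (21/2, 27/2); (3/2, -2) → (3/2, -1/2); (3/2, -1) → (3/2, 1/2)
T4 reflect across x = 0: (21/2, 27/2) → (-21/2, 27/2); (3/2, -1/2) → (-3/2, -1/2); (3/2, 1/2) → (-3/2, 1/2)
T5 reflect across y = 0: (-21/2, 27/2) → (-21/2, -27/2); (-3/2, -1/2) → (-3/2, 1/2); (-3/2, 1/2) → (-3/2, -1/2)
T6 scale by (-3, 3/2): (-21/2, -27/2) → (63/2, -81/4); (-3/2, 1/2) → (9/2, 3/4); (-3/2, -1/2) → (9/2, -3/4)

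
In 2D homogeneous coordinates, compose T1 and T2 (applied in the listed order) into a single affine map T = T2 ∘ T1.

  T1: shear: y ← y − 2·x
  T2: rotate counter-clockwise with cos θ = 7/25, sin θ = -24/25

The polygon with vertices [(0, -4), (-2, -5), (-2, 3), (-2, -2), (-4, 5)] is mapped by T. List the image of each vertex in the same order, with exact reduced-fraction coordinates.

T1 shear: y ← y − 2·x: (0, -4) → (0, -4); (-2, -5) → (-2, -1); (-2, 3) → (-2, 7); (-2, -2) → (-2, 2); (-4, 5) → (-4, 13)
T2 rotate counter-clockwise with cos θ = 7/25, sin θ = -24/25: (0, -4) → (-96/25, -28/25); (-2, -1) → (-38/25, 41/25); (-2, 7) → (154/25, 97/25); (-2, 2) → (34/25, 62/25); (-4, 13) → (284/25, 187/25)

image vertices: (-96/25, -28/25), (-38/25, 41/25), (154/25, 97/25), (34/25, 62/25), (284/25, 187/25)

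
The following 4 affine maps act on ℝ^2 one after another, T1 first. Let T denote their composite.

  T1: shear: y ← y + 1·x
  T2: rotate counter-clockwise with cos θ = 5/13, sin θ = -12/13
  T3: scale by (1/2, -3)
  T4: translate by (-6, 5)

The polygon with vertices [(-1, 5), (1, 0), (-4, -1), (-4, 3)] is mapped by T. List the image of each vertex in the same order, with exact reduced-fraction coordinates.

T1 shear: y ← y + 1·x: (-1, 5) → (-1, 4); (1, 0) → (1, 1); (-4, -1) → (-4, -5); (-4, 3) → (-4, -1)
T2 rotate counter-clockwise with cos θ = 5/13, sin θ = -12/13: (-1, 4) → (43/13, 32/13); (1, 1) → (17/13, -7/13); (-4, -5) → (-80/13, 23/13); (-4, -1) → (-32/13, 43/13)
T3 scale by (1/2, -3): (43/13, 32/13) → (43/26, -96/13); (17/13, -7/13) → (17/26, 21/13); (-80/13, 23/13) → (-40/13, -69/13); (-32/13, 43/13) → (-16/13, -129/13)
T4 translate by (-6, 5): (43/26, -96/13) → (-113/26, -31/13); (17/26, 21/13) → (-139/26, 86/13); (-40/13, -69/13) → (-118/13, -4/13); (-16/13, -129/13) → (-94/13, -64/13)

image vertices: (-113/26, -31/13), (-139/26, 86/13), (-118/13, -4/13), (-94/13, -64/13)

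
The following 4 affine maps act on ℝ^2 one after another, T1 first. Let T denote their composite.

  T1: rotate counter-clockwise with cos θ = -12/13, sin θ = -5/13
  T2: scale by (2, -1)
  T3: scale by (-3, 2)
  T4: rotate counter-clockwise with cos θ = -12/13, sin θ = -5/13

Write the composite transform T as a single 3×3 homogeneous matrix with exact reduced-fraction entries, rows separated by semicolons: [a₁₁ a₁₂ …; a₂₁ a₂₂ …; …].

T1 = [-12/13 5/13 0; -5/13 -12/13 0; 0 0 1]
T2·T1 = [-24/13 10/13 0; 5/13 12/13 0; 0 0 1]
T3·…·T1 = [72/13 -30/13 0; 10/13 24/13 0; 0 0 1]
T4·…·T1 = [-814/169 480/169 0; -480/169 -138/169 0; 0 0 1]

T = [-814/169 480/169 0; -480/169 -138/169 0; 0 0 1]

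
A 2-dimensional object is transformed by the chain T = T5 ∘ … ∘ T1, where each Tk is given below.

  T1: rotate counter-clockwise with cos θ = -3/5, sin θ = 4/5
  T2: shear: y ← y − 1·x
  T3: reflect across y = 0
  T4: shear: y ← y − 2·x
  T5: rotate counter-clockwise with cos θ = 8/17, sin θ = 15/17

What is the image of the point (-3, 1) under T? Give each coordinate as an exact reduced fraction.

T1 rotate counter-clockwise with cos θ = -3/5, sin θ = 4/5: (-3, 1) → (1, -3)
T2 shear: y ← y − 1·x: (1, -3) → (1, -4)
T3 reflect across y = 0: (1, -4) → (1, 4)
T4 shear: y ← y − 2·x: (1, 4) → (1, 2)
T5 rotate counter-clockwise with cos θ = 8/17, sin θ = 15/17: (1, 2) → (-22/17, 31/17)

T(p) = (-22/17, 31/17)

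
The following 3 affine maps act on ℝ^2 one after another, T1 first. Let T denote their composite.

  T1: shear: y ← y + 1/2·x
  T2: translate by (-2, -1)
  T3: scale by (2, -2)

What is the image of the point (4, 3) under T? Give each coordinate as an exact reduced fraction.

T1 shear: y ← y + 1/2·x: (4, 3) → (4, 5)
T2 translate by (-2, -1): (4, 5) → (2, 4)
T3 scale by (2, -2): (2, 4) → (4, -8)

T(p) = (4, -8)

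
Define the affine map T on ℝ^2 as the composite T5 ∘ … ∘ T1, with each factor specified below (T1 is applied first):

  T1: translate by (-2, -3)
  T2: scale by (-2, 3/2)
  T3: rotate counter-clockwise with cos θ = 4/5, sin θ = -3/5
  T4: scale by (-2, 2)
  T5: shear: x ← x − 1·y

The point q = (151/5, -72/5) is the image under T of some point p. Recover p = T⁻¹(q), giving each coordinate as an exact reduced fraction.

p = (3, -4)

T1 = [1 0 -2; 0 1 -3; 0 0 1]
T2·T1 = [-2 0 4; 0 3/2 -9/2; 0 0 1]
T3·…·T1 = [-8/5 9/10 1/2; 6/5 6/5 -6; 0 0 1]
T4·…·T1 = [16/5 -9/5 -1; 12/5 12/5 -12; 0 0 1]
T5·…·T1 = [4/5 -21/5 11; 12/5 12/5 -12; 0 0 1]
det M = 12; M⁻¹ = [1/5 7/20 2; -1/5 1/15 3; 0 0 1]
M⁻¹ · (151/5, -72/5)ᵀ = (3, -4)ᵀ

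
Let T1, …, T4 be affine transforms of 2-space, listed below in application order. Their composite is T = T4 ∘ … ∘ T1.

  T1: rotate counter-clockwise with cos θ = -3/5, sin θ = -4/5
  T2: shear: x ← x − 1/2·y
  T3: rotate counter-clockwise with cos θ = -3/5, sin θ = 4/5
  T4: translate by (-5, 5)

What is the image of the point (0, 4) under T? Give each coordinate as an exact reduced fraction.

T1 rotate counter-clockwise with cos θ = -3/5, sin θ = -4/5: (0, 4) → (16/5, -12/5)
T2 shear: x ← x − 1/2·y: (16/5, -12/5) → (22/5, -12/5)
T3 rotate counter-clockwise with cos θ = -3/5, sin θ = 4/5: (22/5, -12/5) → (-18/25, 124/25)
T4 translate by (-5, 5): (-18/25, 124/25) → (-143/25, 249/25)

T(p) = (-143/25, 249/25)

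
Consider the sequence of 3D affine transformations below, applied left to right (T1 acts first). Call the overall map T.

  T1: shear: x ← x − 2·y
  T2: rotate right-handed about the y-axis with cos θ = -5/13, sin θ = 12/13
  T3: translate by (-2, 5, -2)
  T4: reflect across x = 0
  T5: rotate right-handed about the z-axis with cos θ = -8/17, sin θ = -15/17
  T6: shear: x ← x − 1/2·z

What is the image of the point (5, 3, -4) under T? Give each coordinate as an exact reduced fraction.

T(p) = (957/221, -1867/221, 6/13)

T1 shear: x ← x − 2·y: (5, 3, -4) → (-1, 3, -4)
T2 rotate right-handed about the y-axis with cos θ = -5/13, sin θ = 12/13: (-1, 3, -4) → (-43/13, 3, 32/13)
T3 translate by (-2, 5, -2): (-43/13, 3, 32/13) → (-69/13, 8, 6/13)
T4 reflect across x = 0: (-69/13, 8, 6/13) → (69/13, 8, 6/13)
T5 rotate right-handed about the z-axis with cos θ = -8/17, sin θ = -15/17: (69/13, 8, 6/13) → (1008/221, -1867/221, 6/13)
T6 shear: x ← x − 1/2·z: (1008/221, -1867/221, 6/13) → (957/221, -1867/221, 6/13)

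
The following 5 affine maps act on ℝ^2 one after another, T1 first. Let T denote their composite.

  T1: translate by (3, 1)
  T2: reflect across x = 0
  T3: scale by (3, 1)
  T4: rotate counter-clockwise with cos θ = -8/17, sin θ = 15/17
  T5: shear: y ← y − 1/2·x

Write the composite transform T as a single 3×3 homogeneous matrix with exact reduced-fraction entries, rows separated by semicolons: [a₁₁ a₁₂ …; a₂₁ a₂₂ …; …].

T1 = [1 0 3; 0 1 1; 0 0 1]
T2·T1 = [-1 0 -3; 0 1 1; 0 0 1]
T3·…·T1 = [-3 0 -9; 0 1 1; 0 0 1]
T4·…·T1 = [24/17 -15/17 57/17; -45/17 -8/17 -143/17; 0 0 1]
T5·…·T1 = [24/17 -15/17 57/17; -57/17 -1/34 -343/34; 0 0 1]

T = [24/17 -15/17 57/17; -57/17 -1/34 -343/34; 0 0 1]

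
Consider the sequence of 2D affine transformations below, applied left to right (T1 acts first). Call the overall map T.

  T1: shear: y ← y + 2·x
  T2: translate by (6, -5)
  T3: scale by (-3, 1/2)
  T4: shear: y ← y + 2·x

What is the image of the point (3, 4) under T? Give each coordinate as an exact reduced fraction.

T1 shear: y ← y + 2·x: (3, 4) → (3, 10)
T2 translate by (6, -5): (3, 10) → (9, 5)
T3 scale by (-3, 1/2): (9, 5) → (-27, 5/2)
T4 shear: y ← y + 2·x: (-27, 5/2) → (-27, -103/2)

T(p) = (-27, -103/2)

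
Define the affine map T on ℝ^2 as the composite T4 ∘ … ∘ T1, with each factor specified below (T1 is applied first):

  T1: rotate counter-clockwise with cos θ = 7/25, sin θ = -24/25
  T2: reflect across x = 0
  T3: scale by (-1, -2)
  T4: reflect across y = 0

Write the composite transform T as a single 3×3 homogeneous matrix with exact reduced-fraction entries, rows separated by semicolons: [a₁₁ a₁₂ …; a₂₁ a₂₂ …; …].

T = [7/25 24/25 0; -48/25 14/25 0; 0 0 1]

T1 = [7/25 24/25 0; -24/25 7/25 0; 0 0 1]
T2·T1 = [-7/25 -24/25 0; -24/25 7/25 0; 0 0 1]
T3·…·T1 = [7/25 24/25 0; 48/25 -14/25 0; 0 0 1]
T4·…·T1 = [7/25 24/25 0; -48/25 14/25 0; 0 0 1]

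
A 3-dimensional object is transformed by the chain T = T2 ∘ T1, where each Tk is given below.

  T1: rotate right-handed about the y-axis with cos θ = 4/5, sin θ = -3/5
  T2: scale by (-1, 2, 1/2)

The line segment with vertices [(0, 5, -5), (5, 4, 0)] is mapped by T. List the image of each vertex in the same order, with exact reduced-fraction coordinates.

T1 rotate right-handed about the y-axis with cos θ = 4/5, sin θ = -3/5: (0, 5, -5) → (3, 5, -4); (5, 4, 0) → (4, 4, 3)
T2 scale by (-1, 2, 1/2): (3, 5, -4) → (-3, 10, -2); (4, 4, 3) → (-4, 8, 3/2)

image vertices: (-3, 10, -2), (-4, 8, 3/2)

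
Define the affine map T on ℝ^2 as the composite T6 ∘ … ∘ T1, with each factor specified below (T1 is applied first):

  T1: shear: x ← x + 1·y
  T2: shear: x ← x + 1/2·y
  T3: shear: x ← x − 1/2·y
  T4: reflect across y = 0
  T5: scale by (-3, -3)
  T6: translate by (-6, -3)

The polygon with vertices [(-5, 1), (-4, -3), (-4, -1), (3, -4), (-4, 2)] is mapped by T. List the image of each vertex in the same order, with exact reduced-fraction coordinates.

image vertices: (6, 0), (15, -12), (9, -6), (-3, -15), (0, 3)

T1 shear: x ← x + 1·y: (-5, 1) → (-4, 1); (-4, -3) → (-7, -3); (-4, -1) → (-5, -1); (3, -4) → (-1, -4); (-4, 2) → (-2, 2)
T2 shear: x ← x + 1/2·y: (-4, 1) → (-7/2, 1); (-7, -3) → (-17/2, -3); (-5, -1) → (-11/2, -1); (-1, -4) → (-3, -4); (-2, 2) → (-1, 2)
T3 shear: x ← x − 1/2·y: (-7/2, 1) → (-4, 1); (-17/2, -3) → (-7, -3); (-11/2, -1) → (-5, -1); (-3, -4) → (-1, -4); (-1, 2) → (-2, 2)
T4 reflect across y = 0: (-4, 1) → (-4, -1); (-7, -3) → (-7, 3); (-5, -1) → (-5, 1); (-1, -4) → (-1, 4); (-2, 2) → (-2, -2)
T5 scale by (-3, -3): (-4, -1) → (12, 3); (-7, 3) → (21, -9); (-5, 1) → (15, -3); (-1, 4) → (3, -12); (-2, -2) → (6, 6)
T6 translate by (-6, -3): (12, 3) → (6, 0); (21, -9) → (15, -12); (15, -3) → (9, -6); (3, -12) → (-3, -15); (6, 6) → (0, 3)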